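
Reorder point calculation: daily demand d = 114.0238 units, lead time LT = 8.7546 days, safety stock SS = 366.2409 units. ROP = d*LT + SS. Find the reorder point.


d*LT = 114.0238 * 8.7546 = 998.2328
ROP = 998.2328 + 366.2409 = 1364.4737

1364.4737 units


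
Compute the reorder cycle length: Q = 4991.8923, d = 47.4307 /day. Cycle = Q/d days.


Cycle = 4991.8923 / 47.4307 = 105.2460

105.2460 days


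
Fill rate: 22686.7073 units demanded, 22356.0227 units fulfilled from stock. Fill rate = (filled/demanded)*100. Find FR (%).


FR = 22356.0227 / 22686.7073 * 100 = 98.5424

98.5424%


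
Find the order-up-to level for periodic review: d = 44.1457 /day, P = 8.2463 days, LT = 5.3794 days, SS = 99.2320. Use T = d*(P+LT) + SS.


P + LT = 13.6257
d*(P+LT) = 44.1457 * 13.6257 = 601.5161
T = 601.5161 + 99.2320 = 700.7481

700.7481 units


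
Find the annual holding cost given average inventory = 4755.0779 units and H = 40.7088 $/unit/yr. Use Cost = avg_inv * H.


Cost = 4755.0779 * 40.7088 = 193573.5152

193573.5152 $/yr


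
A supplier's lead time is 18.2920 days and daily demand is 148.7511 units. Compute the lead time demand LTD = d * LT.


LTD = 148.7511 * 18.2920 = 2720.9551

2720.9551 units


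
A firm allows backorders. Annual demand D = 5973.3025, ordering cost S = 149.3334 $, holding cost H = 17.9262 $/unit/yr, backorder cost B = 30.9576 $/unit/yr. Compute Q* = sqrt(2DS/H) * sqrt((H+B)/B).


sqrt(2DS/H) = 315.4689
sqrt((H+B)/B) = 1.2566
Q* = 315.4689 * 1.2566 = 396.4199

396.4199 units


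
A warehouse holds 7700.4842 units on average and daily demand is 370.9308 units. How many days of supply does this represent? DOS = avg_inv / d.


DOS = 7700.4842 / 370.9308 = 20.7599

20.7599 days


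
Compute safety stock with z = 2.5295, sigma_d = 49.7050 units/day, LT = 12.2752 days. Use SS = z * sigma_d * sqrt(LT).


sqrt(LT) = sqrt(12.2752) = 3.5036
SS = 2.5295 * 49.7050 * 3.5036 = 440.5032

440.5032 units


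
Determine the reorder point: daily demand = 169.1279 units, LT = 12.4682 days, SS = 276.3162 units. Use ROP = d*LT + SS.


d*LT = 169.1279 * 12.4682 = 2108.7205
ROP = 2108.7205 + 276.3162 = 2385.0367

2385.0367 units


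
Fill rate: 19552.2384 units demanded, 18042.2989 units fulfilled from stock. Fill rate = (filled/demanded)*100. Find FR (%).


FR = 18042.2989 / 19552.2384 * 100 = 92.2774

92.2774%


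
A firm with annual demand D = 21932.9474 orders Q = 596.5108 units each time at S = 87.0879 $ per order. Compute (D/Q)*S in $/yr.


Number of orders = D/Q = 36.7687
Cost = 36.7687 * 87.0879 = 3202.1119

3202.1119 $/yr


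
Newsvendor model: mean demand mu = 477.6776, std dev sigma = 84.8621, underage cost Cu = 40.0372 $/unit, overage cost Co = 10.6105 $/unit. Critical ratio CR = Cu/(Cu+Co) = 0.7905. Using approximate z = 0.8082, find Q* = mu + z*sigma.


CR = Cu/(Cu+Co) = 40.0372/(40.0372+10.6105) = 0.7905
z = 0.8082
Q* = 477.6776 + 0.8082 * 84.8621 = 546.2631

546.2631 units


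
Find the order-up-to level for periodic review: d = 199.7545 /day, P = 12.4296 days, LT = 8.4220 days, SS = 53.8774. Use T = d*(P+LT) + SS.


P + LT = 20.8516
d*(P+LT) = 199.7545 * 20.8516 = 4165.2009
T = 4165.2009 + 53.8774 = 4219.0783

4219.0783 units


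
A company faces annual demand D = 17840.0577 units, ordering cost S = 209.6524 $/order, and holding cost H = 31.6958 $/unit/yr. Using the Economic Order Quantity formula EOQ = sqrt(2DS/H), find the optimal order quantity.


2*D*S = 2 * 17840.0577 * 209.6524 = 7480421.8259
2*D*S/H = 236006.7209
EOQ = sqrt(236006.7209) = 485.8052

485.8052 units


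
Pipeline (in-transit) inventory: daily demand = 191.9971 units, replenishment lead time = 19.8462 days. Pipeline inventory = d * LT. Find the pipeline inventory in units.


Pipeline = 191.9971 * 19.8462 = 3810.4128

3810.4128 units


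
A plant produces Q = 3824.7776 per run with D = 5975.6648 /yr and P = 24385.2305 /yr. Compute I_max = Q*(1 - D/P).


D/P = 0.2451
1 - D/P = 0.7549
I_max = 3824.7776 * 0.7549 = 2887.5058

2887.5058 units


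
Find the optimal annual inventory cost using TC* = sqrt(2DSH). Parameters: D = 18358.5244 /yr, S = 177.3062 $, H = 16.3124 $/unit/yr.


2*D*S*H = 106196340.4754
TC* = sqrt(106196340.4754) = 10305.1609

10305.1609 $/yr


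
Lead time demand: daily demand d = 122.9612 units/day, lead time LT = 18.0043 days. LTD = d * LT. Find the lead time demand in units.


LTD = 122.9612 * 18.0043 = 2213.8303

2213.8303 units


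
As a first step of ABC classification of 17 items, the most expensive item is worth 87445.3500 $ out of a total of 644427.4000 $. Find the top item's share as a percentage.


Top item = 87445.3500
Total = 644427.4000
Percentage = 87445.3500 / 644427.4000 * 100 = 13.5695

13.5695%


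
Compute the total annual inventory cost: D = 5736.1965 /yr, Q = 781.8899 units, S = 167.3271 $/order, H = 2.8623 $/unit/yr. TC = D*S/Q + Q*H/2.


Ordering cost = D*S/Q = 1227.5656
Holding cost = Q*H/2 = 1119.0017
TC = 1227.5656 + 1119.0017 = 2346.5673

2346.5673 $/yr


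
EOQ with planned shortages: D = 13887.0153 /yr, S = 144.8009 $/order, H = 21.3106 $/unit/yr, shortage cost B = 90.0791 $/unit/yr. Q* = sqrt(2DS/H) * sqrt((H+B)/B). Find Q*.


sqrt(2DS/H) = 434.4174
sqrt((H+B)/B) = 1.1120
Q* = 434.4174 * 1.1120 = 483.0785

483.0785 units


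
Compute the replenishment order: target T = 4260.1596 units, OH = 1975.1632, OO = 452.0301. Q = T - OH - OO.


Inventory position = OH + OO = 1975.1632 + 452.0301 = 2427.1933
Q = 4260.1596 - 2427.1933 = 1832.9663

1832.9663 units


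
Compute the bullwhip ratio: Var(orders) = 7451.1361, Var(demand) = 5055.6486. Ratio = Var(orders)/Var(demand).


BW = 7451.1361 / 5055.6486 = 1.4738

1.4738


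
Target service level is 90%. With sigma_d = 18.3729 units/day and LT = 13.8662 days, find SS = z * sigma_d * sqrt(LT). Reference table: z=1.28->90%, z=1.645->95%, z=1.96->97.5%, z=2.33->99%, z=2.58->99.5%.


From the table, SL = 90% corresponds to z = 1.28
sqrt(LT) = sqrt(13.8662) = 3.7237
SS = 1.28 * 18.3729 * 3.7237 = 87.5722

87.5722 units


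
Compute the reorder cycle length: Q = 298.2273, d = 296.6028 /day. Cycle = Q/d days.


Cycle = 298.2273 / 296.6028 = 1.0055

1.0055 days


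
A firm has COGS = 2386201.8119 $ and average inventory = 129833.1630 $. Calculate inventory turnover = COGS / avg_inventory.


Turnover = 2386201.8119 / 129833.1630 = 18.3790

18.3790


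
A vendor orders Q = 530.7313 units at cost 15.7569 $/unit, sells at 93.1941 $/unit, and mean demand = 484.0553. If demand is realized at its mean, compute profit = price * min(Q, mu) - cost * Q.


Sales at mu = min(530.7313, 484.0553) = 484.0553
Revenue = 93.1941 * 484.0553 = 45111.0980
Total cost = 15.7569 * 530.7313 = 8362.6800
Profit = 45111.0980 - 8362.6800 = 36748.4180

36748.4180 $


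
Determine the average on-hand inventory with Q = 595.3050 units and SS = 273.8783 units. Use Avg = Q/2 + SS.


Q/2 = 297.6525
Avg = 297.6525 + 273.8783 = 571.5308

571.5308 units


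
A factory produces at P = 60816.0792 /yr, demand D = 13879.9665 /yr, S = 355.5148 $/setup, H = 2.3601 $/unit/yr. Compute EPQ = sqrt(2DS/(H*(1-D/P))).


1 - D/P = 1 - 0.2282 = 0.7718
H*(1-D/P) = 1.8215
2DS = 9869067.0285
EPQ = sqrt(5418224.4728) = 2327.7080

2327.7080 units


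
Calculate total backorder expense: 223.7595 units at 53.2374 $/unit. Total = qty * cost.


Total = 223.7595 * 53.2374 = 11912.3740

11912.3740 $


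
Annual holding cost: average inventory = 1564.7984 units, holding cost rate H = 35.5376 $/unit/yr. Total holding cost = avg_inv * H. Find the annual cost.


Cost = 1564.7984 * 35.5376 = 55609.1796

55609.1796 $/yr


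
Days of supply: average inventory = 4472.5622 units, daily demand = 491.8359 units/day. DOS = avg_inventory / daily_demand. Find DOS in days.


DOS = 4472.5622 / 491.8359 = 9.0936

9.0936 days


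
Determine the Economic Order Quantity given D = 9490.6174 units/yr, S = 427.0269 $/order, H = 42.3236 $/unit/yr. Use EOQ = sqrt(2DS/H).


2*D*S = 2 * 9490.6174 * 427.0269 = 8105497.8548
2*D*S/H = 191512.4861
EOQ = sqrt(191512.4861) = 437.6214

437.6214 units


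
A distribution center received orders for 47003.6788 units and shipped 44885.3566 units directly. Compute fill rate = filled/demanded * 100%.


FR = 44885.3566 / 47003.6788 * 100 = 95.4933

95.4933%


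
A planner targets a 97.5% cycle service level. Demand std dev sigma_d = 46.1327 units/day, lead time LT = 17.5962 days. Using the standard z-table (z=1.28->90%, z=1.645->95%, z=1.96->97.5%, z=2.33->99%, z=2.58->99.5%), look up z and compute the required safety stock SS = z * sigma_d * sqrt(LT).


From the table, SL = 97.5% corresponds to z = 1.96
sqrt(LT) = sqrt(17.5962) = 4.1948
SS = 1.96 * 46.1327 * 4.1948 = 379.2926

379.2926 units


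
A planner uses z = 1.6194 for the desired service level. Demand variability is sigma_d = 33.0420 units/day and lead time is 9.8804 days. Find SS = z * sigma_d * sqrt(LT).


sqrt(LT) = sqrt(9.8804) = 3.1433
SS = 1.6194 * 33.0420 * 3.1433 = 168.1929

168.1929 units


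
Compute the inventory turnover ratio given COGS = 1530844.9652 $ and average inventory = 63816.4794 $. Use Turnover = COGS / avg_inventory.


Turnover = 1530844.9652 / 63816.4794 = 23.9882

23.9882


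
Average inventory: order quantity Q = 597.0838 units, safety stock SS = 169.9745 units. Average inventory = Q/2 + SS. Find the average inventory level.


Q/2 = 298.5419
Avg = 298.5419 + 169.9745 = 468.5164

468.5164 units


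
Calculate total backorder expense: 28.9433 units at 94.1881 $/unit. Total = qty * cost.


Total = 28.9433 * 94.1881 = 2726.1144

2726.1144 $


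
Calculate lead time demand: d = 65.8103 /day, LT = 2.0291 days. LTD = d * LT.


LTD = 65.8103 * 2.0291 = 133.5357

133.5357 units


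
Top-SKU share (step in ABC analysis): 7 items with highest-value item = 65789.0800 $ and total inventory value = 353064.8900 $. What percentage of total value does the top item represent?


Top item = 65789.0800
Total = 353064.8900
Percentage = 65789.0800 / 353064.8900 * 100 = 18.6337

18.6337%


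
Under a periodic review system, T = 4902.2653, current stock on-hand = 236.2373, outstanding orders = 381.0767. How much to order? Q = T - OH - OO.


Inventory position = OH + OO = 236.2373 + 381.0767 = 617.3140
Q = 4902.2653 - 617.3140 = 4284.9513

4284.9513 units


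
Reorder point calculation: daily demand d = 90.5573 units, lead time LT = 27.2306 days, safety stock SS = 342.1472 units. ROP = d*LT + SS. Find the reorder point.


d*LT = 90.5573 * 27.2306 = 2465.9296
ROP = 2465.9296 + 342.1472 = 2808.0768

2808.0768 units


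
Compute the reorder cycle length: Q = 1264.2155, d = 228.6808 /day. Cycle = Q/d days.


Cycle = 1264.2155 / 228.6808 = 5.5283

5.5283 days


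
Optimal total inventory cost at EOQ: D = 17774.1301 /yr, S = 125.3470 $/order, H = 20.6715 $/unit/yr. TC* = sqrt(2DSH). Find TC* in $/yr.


2*D*S*H = 92109470.6342
TC* = sqrt(92109470.6342) = 9597.3679

9597.3679 $/yr


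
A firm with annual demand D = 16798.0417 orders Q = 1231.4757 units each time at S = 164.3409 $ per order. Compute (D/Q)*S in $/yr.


Number of orders = D/Q = 13.6406
Cost = 13.6406 * 164.3409 = 2241.7050

2241.7050 $/yr


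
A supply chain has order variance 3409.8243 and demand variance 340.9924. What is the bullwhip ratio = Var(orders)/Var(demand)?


BW = 3409.8243 / 340.9924 = 9.9997

9.9997


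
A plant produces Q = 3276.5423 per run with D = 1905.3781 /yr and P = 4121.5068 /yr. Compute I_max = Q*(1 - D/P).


D/P = 0.4623
1 - D/P = 0.5377
I_max = 3276.5423 * 0.5377 = 1761.7924

1761.7924 units


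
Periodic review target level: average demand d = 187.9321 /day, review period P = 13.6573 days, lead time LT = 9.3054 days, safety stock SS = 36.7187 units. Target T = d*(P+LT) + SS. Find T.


P + LT = 22.9627
d*(P+LT) = 187.9321 * 22.9627 = 4315.4284
T = 4315.4284 + 36.7187 = 4352.1471

4352.1471 units


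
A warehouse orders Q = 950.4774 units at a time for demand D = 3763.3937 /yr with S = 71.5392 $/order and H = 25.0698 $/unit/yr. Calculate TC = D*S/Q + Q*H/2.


Ordering cost = D*S/Q = 283.2578
Holding cost = Q*H/2 = 11914.1392
TC = 283.2578 + 11914.1392 = 12197.3970

12197.3970 $/yr


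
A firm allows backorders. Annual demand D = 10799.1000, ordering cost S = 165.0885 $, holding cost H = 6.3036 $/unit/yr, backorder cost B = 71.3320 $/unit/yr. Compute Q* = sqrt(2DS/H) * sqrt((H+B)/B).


sqrt(2DS/H) = 752.0953
sqrt((H+B)/B) = 1.0432
Q* = 752.0953 * 1.0432 = 784.6232

784.6232 units


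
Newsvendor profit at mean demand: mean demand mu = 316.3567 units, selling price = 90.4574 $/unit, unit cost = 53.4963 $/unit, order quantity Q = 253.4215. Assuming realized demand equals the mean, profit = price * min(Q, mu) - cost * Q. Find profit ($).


Sales at mu = min(253.4215, 316.3567) = 253.4215
Revenue = 90.4574 * 253.4215 = 22923.8500
Total cost = 53.4963 * 253.4215 = 13557.1126
Profit = 22923.8500 - 13557.1126 = 9366.7374

9366.7374 $


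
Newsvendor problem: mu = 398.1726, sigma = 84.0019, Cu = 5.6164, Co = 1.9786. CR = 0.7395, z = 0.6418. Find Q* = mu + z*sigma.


CR = Cu/(Cu+Co) = 5.6164/(5.6164+1.9786) = 0.7395
z = 0.6418
Q* = 398.1726 + 0.6418 * 84.0019 = 452.0850

452.0850 units


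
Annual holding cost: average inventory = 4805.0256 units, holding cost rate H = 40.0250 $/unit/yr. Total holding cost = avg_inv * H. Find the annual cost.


Cost = 4805.0256 * 40.0250 = 192321.1496

192321.1496 $/yr


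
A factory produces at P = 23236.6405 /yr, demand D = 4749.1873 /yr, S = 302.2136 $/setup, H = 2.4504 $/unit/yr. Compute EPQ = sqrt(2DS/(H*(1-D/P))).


1 - D/P = 1 - 0.2044 = 0.7956
H*(1-D/P) = 1.9496
2DS = 2870537.9820
EPQ = sqrt(1472389.0034) = 1213.4204

1213.4204 units


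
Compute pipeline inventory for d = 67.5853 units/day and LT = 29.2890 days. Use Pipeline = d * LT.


Pipeline = 67.5853 * 29.2890 = 1979.5059

1979.5059 units


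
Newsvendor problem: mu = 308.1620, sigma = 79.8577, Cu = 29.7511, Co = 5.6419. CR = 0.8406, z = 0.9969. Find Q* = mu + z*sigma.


CR = Cu/(Cu+Co) = 29.7511/(29.7511+5.6419) = 0.8406
z = 0.9969
Q* = 308.1620 + 0.9969 * 79.8577 = 387.7721

387.7721 units


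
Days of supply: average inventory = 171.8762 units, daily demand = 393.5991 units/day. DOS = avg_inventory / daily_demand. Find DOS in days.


DOS = 171.8762 / 393.5991 = 0.4367

0.4367 days


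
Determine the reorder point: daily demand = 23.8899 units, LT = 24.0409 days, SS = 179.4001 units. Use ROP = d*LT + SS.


d*LT = 23.8899 * 24.0409 = 574.3347
ROP = 574.3347 + 179.4001 = 753.7348

753.7348 units


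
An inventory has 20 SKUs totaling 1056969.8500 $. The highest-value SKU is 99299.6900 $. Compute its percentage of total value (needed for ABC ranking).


Top item = 99299.6900
Total = 1056969.8500
Percentage = 99299.6900 / 1056969.8500 * 100 = 9.3948

9.3948%


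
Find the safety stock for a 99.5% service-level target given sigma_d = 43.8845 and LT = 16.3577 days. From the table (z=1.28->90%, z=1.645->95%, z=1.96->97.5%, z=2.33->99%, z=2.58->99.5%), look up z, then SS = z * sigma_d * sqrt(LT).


From the table, SL = 99.5% corresponds to z = 2.58
sqrt(LT) = sqrt(16.3577) = 4.0445
SS = 2.58 * 43.8845 * 4.0445 = 457.9225

457.9225 units


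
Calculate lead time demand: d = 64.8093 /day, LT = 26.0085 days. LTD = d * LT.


LTD = 64.8093 * 26.0085 = 1685.5927

1685.5927 units


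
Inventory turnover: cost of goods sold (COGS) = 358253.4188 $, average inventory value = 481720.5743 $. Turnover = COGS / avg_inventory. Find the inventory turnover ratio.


Turnover = 358253.4188 / 481720.5743 = 0.7437

0.7437


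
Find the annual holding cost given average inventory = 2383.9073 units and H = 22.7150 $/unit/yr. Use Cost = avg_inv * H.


Cost = 2383.9073 * 22.7150 = 54150.4543

54150.4543 $/yr


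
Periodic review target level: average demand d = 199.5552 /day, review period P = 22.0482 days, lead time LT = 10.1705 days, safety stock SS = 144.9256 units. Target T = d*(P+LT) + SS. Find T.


P + LT = 32.2187
d*(P+LT) = 199.5552 * 32.2187 = 6429.4091
T = 6429.4091 + 144.9256 = 6574.3347

6574.3347 units


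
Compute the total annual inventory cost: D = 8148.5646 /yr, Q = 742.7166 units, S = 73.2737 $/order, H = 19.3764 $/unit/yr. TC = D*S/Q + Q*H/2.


Ordering cost = D*S/Q = 803.9075
Holding cost = Q*H/2 = 7195.5870
TC = 803.9075 + 7195.5870 = 7999.4945

7999.4945 $/yr


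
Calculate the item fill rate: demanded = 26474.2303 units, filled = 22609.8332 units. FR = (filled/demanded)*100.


FR = 22609.8332 / 26474.2303 * 100 = 85.4032

85.4032%


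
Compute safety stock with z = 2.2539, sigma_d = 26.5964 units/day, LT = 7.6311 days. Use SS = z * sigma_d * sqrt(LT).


sqrt(LT) = sqrt(7.6311) = 2.7624
SS = 2.2539 * 26.5964 * 2.7624 = 165.5965

165.5965 units


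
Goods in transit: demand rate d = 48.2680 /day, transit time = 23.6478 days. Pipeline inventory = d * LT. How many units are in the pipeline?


Pipeline = 48.2680 * 23.6478 = 1141.4320

1141.4320 units


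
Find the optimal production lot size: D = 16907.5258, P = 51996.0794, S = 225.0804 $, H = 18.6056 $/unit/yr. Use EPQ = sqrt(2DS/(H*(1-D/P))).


1 - D/P = 1 - 0.3252 = 0.6748
H*(1-D/P) = 12.5556
2DS = 7611105.3401
EPQ = sqrt(606190.5821) = 778.5824

778.5824 units


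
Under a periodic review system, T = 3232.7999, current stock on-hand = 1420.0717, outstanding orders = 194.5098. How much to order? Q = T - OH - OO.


Inventory position = OH + OO = 1420.0717 + 194.5098 = 1614.5815
Q = 3232.7999 - 1614.5815 = 1618.2184

1618.2184 units


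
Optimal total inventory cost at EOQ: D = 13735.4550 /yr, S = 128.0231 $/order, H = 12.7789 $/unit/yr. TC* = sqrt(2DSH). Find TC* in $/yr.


2*D*S*H = 44942254.7193
TC* = sqrt(44942254.7193) = 6703.8985

6703.8985 $/yr


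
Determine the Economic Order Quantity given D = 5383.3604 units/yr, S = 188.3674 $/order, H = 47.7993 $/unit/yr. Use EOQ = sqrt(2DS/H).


2*D*S = 2 * 5383.3604 * 188.3674 = 2028099.2036
2*D*S/H = 42429.4750
EOQ = sqrt(42429.4750) = 205.9842

205.9842 units


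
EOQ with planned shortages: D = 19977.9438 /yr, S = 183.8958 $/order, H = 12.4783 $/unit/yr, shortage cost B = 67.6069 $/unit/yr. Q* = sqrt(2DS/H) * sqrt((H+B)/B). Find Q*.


sqrt(2DS/H) = 767.3590
sqrt((H+B)/B) = 1.0884
Q* = 767.3590 * 1.0884 = 835.1783

835.1783 units


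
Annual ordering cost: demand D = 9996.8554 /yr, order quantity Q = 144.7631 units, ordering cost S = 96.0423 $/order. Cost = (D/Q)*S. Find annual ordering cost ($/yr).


Number of orders = D/Q = 69.0567
Cost = 69.0567 * 96.0423 = 6632.3599

6632.3599 $/yr


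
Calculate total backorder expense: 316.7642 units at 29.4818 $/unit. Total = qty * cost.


Total = 316.7642 * 29.4818 = 9338.7788

9338.7788 $


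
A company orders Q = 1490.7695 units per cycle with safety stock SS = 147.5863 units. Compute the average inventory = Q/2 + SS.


Q/2 = 745.3848
Avg = 745.3848 + 147.5863 = 892.9711

892.9711 units


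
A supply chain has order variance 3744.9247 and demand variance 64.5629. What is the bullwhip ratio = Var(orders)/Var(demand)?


BW = 3744.9247 / 64.5629 = 58.0043

58.0043


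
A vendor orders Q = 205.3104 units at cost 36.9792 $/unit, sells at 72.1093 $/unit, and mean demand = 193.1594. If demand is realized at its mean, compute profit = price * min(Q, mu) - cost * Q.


Sales at mu = min(205.3104, 193.1594) = 193.1594
Revenue = 72.1093 * 193.1594 = 13928.5891
Total cost = 36.9792 * 205.3104 = 7592.2143
Profit = 13928.5891 - 7592.2143 = 6336.3748

6336.3748 $


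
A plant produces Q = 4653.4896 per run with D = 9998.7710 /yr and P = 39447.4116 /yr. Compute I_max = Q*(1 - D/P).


D/P = 0.2535
1 - D/P = 0.7465
I_max = 4653.4896 * 0.7465 = 3473.9654

3473.9654 units


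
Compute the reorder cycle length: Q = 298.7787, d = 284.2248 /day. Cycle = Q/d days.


Cycle = 298.7787 / 284.2248 = 1.0512

1.0512 days


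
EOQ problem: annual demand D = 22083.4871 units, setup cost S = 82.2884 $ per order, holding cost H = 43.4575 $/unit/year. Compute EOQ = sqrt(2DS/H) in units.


2*D*S = 2 * 22083.4871 * 82.2884 = 3634429.6398
2*D*S/H = 83631.8159
EOQ = sqrt(83631.8159) = 289.1917

289.1917 units


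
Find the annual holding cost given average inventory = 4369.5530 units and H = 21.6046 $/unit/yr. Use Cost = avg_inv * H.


Cost = 4369.5530 * 21.6046 = 94402.4447

94402.4447 $/yr


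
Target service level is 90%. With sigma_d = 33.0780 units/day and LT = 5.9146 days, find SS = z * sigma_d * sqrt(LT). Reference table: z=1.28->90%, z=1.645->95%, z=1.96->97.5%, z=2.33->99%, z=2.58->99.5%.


From the table, SL = 90% corresponds to z = 1.28
sqrt(LT) = sqrt(5.9146) = 2.4320
SS = 1.28 * 33.0780 * 2.4320 = 102.9703

102.9703 units


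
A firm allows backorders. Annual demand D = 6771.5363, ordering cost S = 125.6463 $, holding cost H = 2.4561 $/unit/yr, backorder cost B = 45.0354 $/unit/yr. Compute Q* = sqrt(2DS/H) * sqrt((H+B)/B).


sqrt(2DS/H) = 832.3585
sqrt((H+B)/B) = 1.0269
Q* = 832.3585 * 1.0269 = 854.7544

854.7544 units


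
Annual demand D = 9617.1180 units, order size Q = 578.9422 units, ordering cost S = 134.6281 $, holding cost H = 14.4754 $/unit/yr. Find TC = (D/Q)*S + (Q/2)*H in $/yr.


Ordering cost = D*S/Q = 2236.3793
Holding cost = Q*H/2 = 4190.2100
TC = 2236.3793 + 4190.2100 = 6426.5892

6426.5892 $/yr


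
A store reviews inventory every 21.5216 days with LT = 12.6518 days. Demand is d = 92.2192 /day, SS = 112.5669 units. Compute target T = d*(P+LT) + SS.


P + LT = 34.1734
d*(P+LT) = 92.2192 * 34.1734 = 3151.4436
T = 3151.4436 + 112.5669 = 3264.0105

3264.0105 units


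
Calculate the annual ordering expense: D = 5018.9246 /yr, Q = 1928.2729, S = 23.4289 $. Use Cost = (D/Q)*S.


Number of orders = D/Q = 2.6028
Cost = 2.6028 * 23.4289 = 60.9809

60.9809 $/yr


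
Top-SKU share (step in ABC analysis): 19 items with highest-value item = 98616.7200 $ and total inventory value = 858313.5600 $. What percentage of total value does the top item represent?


Top item = 98616.7200
Total = 858313.5600
Percentage = 98616.7200 / 858313.5600 * 100 = 11.4896

11.4896%


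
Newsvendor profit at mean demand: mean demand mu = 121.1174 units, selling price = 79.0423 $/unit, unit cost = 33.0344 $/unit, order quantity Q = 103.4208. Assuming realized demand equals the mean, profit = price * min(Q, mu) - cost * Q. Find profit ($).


Sales at mu = min(103.4208, 121.1174) = 103.4208
Revenue = 79.0423 * 103.4208 = 8174.6179
Total cost = 33.0344 * 103.4208 = 3416.4441
Profit = 8174.6179 - 3416.4441 = 4758.1738

4758.1738 $


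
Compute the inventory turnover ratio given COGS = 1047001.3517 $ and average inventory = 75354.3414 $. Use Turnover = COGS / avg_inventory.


Turnover = 1047001.3517 / 75354.3414 = 13.8944

13.8944


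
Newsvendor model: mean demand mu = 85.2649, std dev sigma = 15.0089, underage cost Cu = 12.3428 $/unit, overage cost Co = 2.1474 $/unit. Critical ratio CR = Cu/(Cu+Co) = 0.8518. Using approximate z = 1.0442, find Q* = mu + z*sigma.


CR = Cu/(Cu+Co) = 12.3428/(12.3428+2.1474) = 0.8518
z = 1.0442
Q* = 85.2649 + 1.0442 * 15.0089 = 100.9372

100.9372 units


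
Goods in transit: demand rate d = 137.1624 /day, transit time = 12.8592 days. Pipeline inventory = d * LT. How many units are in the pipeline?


Pipeline = 137.1624 * 12.8592 = 1763.7987

1763.7987 units


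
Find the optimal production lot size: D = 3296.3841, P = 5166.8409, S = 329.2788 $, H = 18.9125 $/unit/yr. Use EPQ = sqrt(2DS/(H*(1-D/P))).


1 - D/P = 1 - 0.6380 = 0.3620
H*(1-D/P) = 6.8465
2DS = 2170858.8016
EPQ = sqrt(317073.5698) = 563.0929

563.0929 units


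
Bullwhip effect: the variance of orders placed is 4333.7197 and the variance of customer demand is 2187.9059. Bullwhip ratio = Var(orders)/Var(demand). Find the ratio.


BW = 4333.7197 / 2187.9059 = 1.9808

1.9808


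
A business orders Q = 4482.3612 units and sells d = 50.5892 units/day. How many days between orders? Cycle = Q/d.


Cycle = 4482.3612 / 50.5892 = 88.6031

88.6031 days


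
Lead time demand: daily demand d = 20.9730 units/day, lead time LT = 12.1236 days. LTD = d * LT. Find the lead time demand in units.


LTD = 20.9730 * 12.1236 = 254.2683

254.2683 units


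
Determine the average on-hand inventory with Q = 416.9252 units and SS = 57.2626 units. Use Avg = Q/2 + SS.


Q/2 = 208.4626
Avg = 208.4626 + 57.2626 = 265.7252

265.7252 units


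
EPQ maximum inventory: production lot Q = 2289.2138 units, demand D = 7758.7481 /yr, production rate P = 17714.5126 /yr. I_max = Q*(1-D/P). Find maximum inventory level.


D/P = 0.4380
1 - D/P = 0.5620
I_max = 2289.2138 * 0.5620 = 1286.5651

1286.5651 units


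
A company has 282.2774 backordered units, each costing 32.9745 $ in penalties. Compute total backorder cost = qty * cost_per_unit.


Total = 282.2774 * 32.9745 = 9307.9561

9307.9561 $


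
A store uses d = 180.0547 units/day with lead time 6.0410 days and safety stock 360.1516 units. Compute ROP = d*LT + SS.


d*LT = 180.0547 * 6.0410 = 1087.7104
ROP = 1087.7104 + 360.1516 = 1447.8620

1447.8620 units


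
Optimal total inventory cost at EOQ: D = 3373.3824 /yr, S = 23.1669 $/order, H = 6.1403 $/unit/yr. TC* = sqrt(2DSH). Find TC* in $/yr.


2*D*S*H = 959738.8707
TC* = sqrt(959738.8707) = 979.6626

979.6626 $/yr


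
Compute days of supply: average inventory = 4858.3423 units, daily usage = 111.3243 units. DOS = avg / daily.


DOS = 4858.3423 / 111.3243 = 43.6413

43.6413 days


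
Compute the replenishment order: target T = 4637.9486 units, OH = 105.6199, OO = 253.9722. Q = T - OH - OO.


Inventory position = OH + OO = 105.6199 + 253.9722 = 359.5921
Q = 4637.9486 - 359.5921 = 4278.3565

4278.3565 units


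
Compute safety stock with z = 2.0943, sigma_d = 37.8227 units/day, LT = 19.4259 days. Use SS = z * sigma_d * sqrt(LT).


sqrt(LT) = sqrt(19.4259) = 4.4075
SS = 2.0943 * 37.8227 * 4.4075 = 349.1258

349.1258 units


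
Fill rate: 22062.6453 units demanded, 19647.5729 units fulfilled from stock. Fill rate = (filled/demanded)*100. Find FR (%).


FR = 19647.5729 / 22062.6453 * 100 = 89.0536

89.0536%


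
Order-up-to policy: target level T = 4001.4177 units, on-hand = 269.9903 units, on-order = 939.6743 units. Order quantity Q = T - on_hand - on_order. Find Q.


Inventory position = OH + OO = 269.9903 + 939.6743 = 1209.6646
Q = 4001.4177 - 1209.6646 = 2791.7531

2791.7531 units


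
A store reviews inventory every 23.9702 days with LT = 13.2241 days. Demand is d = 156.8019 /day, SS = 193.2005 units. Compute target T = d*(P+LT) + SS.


P + LT = 37.1943
d*(P+LT) = 156.8019 * 37.1943 = 5832.1369
T = 5832.1369 + 193.2005 = 6025.3374

6025.3374 units


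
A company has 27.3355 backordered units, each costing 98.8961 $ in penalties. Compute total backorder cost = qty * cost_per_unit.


Total = 27.3355 * 98.8961 = 2703.3743

2703.3743 $


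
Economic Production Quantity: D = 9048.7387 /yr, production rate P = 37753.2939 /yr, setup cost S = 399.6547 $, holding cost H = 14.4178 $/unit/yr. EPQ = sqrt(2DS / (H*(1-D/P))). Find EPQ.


1 - D/P = 1 - 0.2397 = 0.7603
H*(1-D/P) = 10.9621
2DS = 7232741.9011
EPQ = sqrt(659793.4476) = 812.2767

812.2767 units


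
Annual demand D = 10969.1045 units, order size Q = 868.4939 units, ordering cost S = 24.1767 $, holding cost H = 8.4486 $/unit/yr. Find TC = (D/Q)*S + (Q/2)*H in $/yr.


Ordering cost = D*S/Q = 305.3525
Holding cost = Q*H/2 = 3668.7788
TC = 305.3525 + 3668.7788 = 3974.1312

3974.1312 $/yr


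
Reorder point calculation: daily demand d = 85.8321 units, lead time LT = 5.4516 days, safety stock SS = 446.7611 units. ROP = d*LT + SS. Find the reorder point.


d*LT = 85.8321 * 5.4516 = 467.9223
ROP = 467.9223 + 446.7611 = 914.6834

914.6834 units


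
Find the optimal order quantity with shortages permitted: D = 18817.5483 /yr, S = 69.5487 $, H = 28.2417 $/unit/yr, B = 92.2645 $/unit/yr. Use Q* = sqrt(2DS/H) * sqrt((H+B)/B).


sqrt(2DS/H) = 304.4357
sqrt((H+B)/B) = 1.1428
Q* = 304.4357 * 1.1428 = 347.9229

347.9229 units


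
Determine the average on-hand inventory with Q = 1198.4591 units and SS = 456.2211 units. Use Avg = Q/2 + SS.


Q/2 = 599.2296
Avg = 599.2296 + 456.2211 = 1055.4506

1055.4506 units


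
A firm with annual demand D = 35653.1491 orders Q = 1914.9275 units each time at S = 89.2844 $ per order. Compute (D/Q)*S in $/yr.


Number of orders = D/Q = 18.6185
Cost = 18.6185 * 89.2844 = 1662.3449

1662.3449 $/yr


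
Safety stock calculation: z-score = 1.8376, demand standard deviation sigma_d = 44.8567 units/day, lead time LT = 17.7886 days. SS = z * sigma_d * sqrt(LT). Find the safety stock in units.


sqrt(LT) = sqrt(17.7886) = 4.2177
SS = 1.8376 * 44.8567 * 4.2177 = 347.6556

347.6556 units


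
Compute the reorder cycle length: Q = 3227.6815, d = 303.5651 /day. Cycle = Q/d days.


Cycle = 3227.6815 / 303.5651 = 10.6326

10.6326 days


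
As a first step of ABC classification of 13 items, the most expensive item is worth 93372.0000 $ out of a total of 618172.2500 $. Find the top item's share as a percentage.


Top item = 93372.0000
Total = 618172.2500
Percentage = 93372.0000 / 618172.2500 * 100 = 15.1045

15.1045%


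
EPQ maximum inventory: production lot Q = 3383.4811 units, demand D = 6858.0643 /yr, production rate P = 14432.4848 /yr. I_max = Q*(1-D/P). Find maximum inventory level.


D/P = 0.4752
1 - D/P = 0.5248
I_max = 3383.4811 * 0.5248 = 1775.7101

1775.7101 units


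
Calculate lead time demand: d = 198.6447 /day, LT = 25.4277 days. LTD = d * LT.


LTD = 198.6447 * 25.4277 = 5051.0778

5051.0778 units


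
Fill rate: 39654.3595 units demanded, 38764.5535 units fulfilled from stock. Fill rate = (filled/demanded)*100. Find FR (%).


FR = 38764.5535 / 39654.3595 * 100 = 97.7561

97.7561%


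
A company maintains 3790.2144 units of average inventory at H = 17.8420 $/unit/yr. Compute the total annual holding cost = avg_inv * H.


Cost = 3790.2144 * 17.8420 = 67625.0053

67625.0053 $/yr


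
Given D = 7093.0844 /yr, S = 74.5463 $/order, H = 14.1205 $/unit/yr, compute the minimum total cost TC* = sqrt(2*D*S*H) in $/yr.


2*D*S*H = 14932801.4636
TC* = sqrt(14932801.4636) = 3864.2983

3864.2983 $/yr


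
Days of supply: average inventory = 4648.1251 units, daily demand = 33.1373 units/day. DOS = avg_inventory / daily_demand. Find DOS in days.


DOS = 4648.1251 / 33.1373 = 140.2687

140.2687 days


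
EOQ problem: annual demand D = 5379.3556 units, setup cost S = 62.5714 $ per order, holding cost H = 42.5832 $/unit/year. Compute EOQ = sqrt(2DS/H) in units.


2*D*S = 2 * 5379.3556 * 62.5714 = 673187.6220
2*D*S/H = 15808.7608
EOQ = sqrt(15808.7608) = 125.7329

125.7329 units


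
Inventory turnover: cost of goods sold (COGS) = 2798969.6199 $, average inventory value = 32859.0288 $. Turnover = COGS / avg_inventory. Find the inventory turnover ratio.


Turnover = 2798969.6199 / 32859.0288 = 85.1811

85.1811


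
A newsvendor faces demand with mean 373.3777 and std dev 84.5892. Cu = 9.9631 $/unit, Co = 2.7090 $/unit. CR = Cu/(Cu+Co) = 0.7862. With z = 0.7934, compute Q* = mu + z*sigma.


CR = Cu/(Cu+Co) = 9.9631/(9.9631+2.7090) = 0.7862
z = 0.7934
Q* = 373.3777 + 0.7934 * 84.5892 = 440.4908

440.4908 units


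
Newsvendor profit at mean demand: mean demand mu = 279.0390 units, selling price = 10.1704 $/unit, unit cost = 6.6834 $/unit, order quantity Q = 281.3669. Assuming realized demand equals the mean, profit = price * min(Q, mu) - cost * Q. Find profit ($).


Sales at mu = min(281.3669, 279.0390) = 279.0390
Revenue = 10.1704 * 279.0390 = 2837.9382
Total cost = 6.6834 * 281.3669 = 1880.4875
Profit = 2837.9382 - 1880.4875 = 957.4507

957.4507 $


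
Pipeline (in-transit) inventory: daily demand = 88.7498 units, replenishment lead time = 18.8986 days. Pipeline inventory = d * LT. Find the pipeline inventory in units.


Pipeline = 88.7498 * 18.8986 = 1677.2470

1677.2470 units


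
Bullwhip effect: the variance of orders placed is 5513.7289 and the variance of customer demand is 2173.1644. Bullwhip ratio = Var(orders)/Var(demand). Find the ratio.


BW = 5513.7289 / 2173.1644 = 2.5372

2.5372


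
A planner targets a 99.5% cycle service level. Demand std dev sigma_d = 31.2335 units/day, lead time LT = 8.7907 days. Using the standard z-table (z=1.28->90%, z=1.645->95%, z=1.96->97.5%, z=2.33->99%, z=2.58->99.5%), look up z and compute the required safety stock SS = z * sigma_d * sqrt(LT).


From the table, SL = 99.5% corresponds to z = 2.58
sqrt(LT) = sqrt(8.7907) = 2.9649
SS = 2.58 * 31.2335 * 2.9649 = 238.9198

238.9198 units


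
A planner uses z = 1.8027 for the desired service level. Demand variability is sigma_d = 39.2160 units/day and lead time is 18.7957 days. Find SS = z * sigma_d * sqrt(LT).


sqrt(LT) = sqrt(18.7957) = 4.3354
SS = 1.8027 * 39.2160 * 4.3354 = 306.4898

306.4898 units


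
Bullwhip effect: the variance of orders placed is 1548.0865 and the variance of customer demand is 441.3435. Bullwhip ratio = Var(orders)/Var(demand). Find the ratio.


BW = 1548.0865 / 441.3435 = 3.5077

3.5077


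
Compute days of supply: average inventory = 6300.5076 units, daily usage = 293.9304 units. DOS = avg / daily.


DOS = 6300.5076 / 293.9304 = 21.4354

21.4354 days


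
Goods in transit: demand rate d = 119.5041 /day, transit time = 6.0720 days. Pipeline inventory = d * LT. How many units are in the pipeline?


Pipeline = 119.5041 * 6.0720 = 725.6289

725.6289 units


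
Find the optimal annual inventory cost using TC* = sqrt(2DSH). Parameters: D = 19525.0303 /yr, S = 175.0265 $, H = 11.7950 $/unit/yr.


2*D*S*H = 80616412.1158
TC* = sqrt(80616412.1158) = 8978.6643

8978.6643 $/yr


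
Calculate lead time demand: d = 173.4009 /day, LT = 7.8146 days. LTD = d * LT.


LTD = 173.4009 * 7.8146 = 1355.0587

1355.0587 units


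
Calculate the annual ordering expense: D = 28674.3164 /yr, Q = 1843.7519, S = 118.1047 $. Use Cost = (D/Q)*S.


Number of orders = D/Q = 15.5522
Cost = 15.5522 * 118.1047 = 1836.7827

1836.7827 $/yr


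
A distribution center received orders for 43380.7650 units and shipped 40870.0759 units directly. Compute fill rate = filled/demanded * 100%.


FR = 40870.0759 / 43380.7650 * 100 = 94.2124

94.2124%


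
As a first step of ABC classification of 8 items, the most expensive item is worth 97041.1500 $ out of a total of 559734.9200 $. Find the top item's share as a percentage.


Top item = 97041.1500
Total = 559734.9200
Percentage = 97041.1500 / 559734.9200 * 100 = 17.3370

17.3370%


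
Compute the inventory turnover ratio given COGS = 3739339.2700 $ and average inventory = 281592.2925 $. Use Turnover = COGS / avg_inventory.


Turnover = 3739339.2700 / 281592.2925 = 13.2793

13.2793


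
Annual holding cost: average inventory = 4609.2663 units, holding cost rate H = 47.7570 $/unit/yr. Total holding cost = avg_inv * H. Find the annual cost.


Cost = 4609.2663 * 47.7570 = 220124.7307

220124.7307 $/yr


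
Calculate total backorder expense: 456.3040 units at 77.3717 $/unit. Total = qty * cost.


Total = 456.3040 * 77.3717 = 35305.0162

35305.0162 $


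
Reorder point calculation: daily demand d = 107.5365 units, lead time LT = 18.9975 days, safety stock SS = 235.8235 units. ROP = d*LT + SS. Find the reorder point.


d*LT = 107.5365 * 18.9975 = 2042.9247
ROP = 2042.9247 + 235.8235 = 2278.7482

2278.7482 units


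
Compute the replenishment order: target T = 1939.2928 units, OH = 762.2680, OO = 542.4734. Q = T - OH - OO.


Inventory position = OH + OO = 762.2680 + 542.4734 = 1304.7414
Q = 1939.2928 - 1304.7414 = 634.5514

634.5514 units


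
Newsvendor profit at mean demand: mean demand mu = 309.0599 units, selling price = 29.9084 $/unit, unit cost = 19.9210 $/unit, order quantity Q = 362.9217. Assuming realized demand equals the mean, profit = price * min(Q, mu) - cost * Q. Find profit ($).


Sales at mu = min(362.9217, 309.0599) = 309.0599
Revenue = 29.9084 * 309.0599 = 9243.4871
Total cost = 19.9210 * 362.9217 = 7229.7632
Profit = 9243.4871 - 7229.7632 = 2013.7239

2013.7239 $


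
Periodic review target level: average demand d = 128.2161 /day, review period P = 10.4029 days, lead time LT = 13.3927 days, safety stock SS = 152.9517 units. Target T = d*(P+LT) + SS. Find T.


P + LT = 23.7956
d*(P+LT) = 128.2161 * 23.7956 = 3050.9790
T = 3050.9790 + 152.9517 = 3203.9307

3203.9307 units


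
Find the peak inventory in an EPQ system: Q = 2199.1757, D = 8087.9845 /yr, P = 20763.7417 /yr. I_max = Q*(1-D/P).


D/P = 0.3895
1 - D/P = 0.6105
I_max = 2199.1757 * 0.6105 = 1342.5431

1342.5431 units


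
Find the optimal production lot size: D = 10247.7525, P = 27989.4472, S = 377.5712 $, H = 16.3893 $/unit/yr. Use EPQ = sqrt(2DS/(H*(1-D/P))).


1 - D/P = 1 - 0.3661 = 0.6339
H*(1-D/P) = 10.3887
2DS = 7738512.4175
EPQ = sqrt(744897.1256) = 863.0742

863.0742 units


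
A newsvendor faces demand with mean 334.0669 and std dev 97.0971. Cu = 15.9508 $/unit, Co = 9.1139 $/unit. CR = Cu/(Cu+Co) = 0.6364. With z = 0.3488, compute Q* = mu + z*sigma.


CR = Cu/(Cu+Co) = 15.9508/(15.9508+9.1139) = 0.6364
z = 0.3488
Q* = 334.0669 + 0.3488 * 97.0971 = 367.9344

367.9344 units


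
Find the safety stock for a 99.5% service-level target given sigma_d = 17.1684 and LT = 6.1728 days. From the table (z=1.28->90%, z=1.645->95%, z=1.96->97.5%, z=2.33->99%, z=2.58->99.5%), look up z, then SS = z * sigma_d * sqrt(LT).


From the table, SL = 99.5% corresponds to z = 2.58
sqrt(LT) = sqrt(6.1728) = 2.4845
SS = 2.58 * 17.1684 * 2.4845 = 110.0501

110.0501 units


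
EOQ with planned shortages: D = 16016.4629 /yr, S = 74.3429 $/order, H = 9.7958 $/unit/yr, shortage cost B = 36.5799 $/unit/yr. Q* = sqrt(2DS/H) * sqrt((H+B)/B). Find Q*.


sqrt(2DS/H) = 493.0581
sqrt((H+B)/B) = 1.1260
Q* = 493.0581 * 1.1260 = 555.1650

555.1650 units


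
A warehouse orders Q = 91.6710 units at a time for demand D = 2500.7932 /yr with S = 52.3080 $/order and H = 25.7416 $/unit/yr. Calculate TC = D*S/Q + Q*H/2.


Ordering cost = D*S/Q = 1426.9670
Holding cost = Q*H/2 = 1179.8791
TC = 1426.9670 + 1179.8791 = 2606.8461

2606.8461 $/yr


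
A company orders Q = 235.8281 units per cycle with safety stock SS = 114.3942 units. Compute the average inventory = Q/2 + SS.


Q/2 = 117.9141
Avg = 117.9141 + 114.3942 = 232.3082

232.3082 units


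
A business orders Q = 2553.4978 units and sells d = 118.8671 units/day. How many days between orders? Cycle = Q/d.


Cycle = 2553.4978 / 118.8671 = 21.4820

21.4820 days


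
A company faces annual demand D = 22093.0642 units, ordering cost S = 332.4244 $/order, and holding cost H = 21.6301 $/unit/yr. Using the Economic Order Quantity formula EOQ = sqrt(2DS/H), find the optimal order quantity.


2*D*S = 2 * 22093.0642 * 332.4244 = 14688547.2217
2*D*S/H = 679079.0251
EOQ = sqrt(679079.0251) = 824.0625

824.0625 units


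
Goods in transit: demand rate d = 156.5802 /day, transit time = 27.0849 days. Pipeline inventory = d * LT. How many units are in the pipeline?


Pipeline = 156.5802 * 27.0849 = 4240.9591

4240.9591 units


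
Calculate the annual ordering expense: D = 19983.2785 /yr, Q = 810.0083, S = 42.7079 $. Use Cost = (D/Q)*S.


Number of orders = D/Q = 24.6705
Cost = 24.6705 * 42.7079 = 1053.6236

1053.6236 $/yr


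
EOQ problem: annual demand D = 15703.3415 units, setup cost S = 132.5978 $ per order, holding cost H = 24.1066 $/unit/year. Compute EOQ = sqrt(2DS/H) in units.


2*D*S = 2 * 15703.3415 * 132.5978 = 4164457.0711
2*D*S/H = 172751.7390
EOQ = sqrt(172751.7390) = 415.6341

415.6341 units
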